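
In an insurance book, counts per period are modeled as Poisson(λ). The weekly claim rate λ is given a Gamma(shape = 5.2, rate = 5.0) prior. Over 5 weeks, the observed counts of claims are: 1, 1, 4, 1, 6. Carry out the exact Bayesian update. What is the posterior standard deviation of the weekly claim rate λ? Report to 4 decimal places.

With a Gamma(shape α, rate β) prior, the Poisson likelihood is conjugate: the posterior is Gamma(α + ΣXᵢ, β + n).
Sum of counts S = 13 over n = 5 weeks.
Posterior: Gamma(α+S, β+n) = Gamma(5.2+13, 5.0+5) = Gamma(18.2, 10.0).
SD = √α/β = √18.2/10.0 = 0.4266.

0.4266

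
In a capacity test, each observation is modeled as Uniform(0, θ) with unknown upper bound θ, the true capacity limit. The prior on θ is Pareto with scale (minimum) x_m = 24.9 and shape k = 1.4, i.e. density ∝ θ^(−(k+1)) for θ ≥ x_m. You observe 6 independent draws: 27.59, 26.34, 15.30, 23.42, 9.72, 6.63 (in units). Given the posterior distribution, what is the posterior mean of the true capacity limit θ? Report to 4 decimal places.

31.9009

A Pareto(scale x_m, shape k) prior on the upper bound θ of Uniform(0, θ) is conjugate: posterior is Pareto(max(x_m, max xᵢ), k + n).
Sample maximum = 27.59; prior scale x_m = 24.9 → posterior scale = max = 27.59.
Posterior shape = 1.4 + 6 = 7.4.
E[θ|data] = k·x_m/(k−1) = 7.4·27.59/6.4 = 31.9009.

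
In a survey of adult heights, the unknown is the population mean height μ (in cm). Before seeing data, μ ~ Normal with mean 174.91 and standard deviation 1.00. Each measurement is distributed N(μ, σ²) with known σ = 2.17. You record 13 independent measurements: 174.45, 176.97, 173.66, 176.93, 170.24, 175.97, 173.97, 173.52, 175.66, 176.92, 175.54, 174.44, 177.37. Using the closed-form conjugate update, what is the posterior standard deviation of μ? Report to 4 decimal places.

For Normal data with known variance σ², a Normal(μ₀, σ₀²) prior on μ is conjugate. Posterior precision = 1/σ₀² + n/σ²; posterior mean is the precision-weighted average of μ₀ and x̄.
σ₀² = 1.00² = 1, σ² = 2.17² = 4.7089; σ² + n·σ₀² = 4.7089 + 13·1 = 17.7089.
Posterior precision = 1/σ₀² + n/σ² = 1/1 + 13/4.7089 = (σ² + n·σ₀²)/(σ₀²σ²) = 17.7089/(1·4.7089); posterior variance σₙ² = σ₀²σ²/(σ² + n·σ₀²) = 1·4.7089/17.7089 = 0.265906.
Posterior SD = √σₙ² = √(1·4.7089/17.7089) = 0.5157.

0.5157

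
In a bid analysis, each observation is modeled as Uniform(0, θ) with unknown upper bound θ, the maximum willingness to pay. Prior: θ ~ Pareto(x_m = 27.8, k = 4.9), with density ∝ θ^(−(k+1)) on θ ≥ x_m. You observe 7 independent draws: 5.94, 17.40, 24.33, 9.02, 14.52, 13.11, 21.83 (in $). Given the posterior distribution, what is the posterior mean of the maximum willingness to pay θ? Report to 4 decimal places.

30.3505

A Pareto(scale x_m, shape k) prior on the upper bound θ of Uniform(0, θ) is conjugate: posterior is Pareto(max(x_m, max xᵢ), k + n).
Sample maximum = 24.33; prior scale x_m = 27.8 → posterior scale = max = 27.80.
Posterior shape = 4.9 + 7 = 11.9.
E[θ|data] = k·x_m/(k−1) = 11.9·27.80/10.9 = 30.3505.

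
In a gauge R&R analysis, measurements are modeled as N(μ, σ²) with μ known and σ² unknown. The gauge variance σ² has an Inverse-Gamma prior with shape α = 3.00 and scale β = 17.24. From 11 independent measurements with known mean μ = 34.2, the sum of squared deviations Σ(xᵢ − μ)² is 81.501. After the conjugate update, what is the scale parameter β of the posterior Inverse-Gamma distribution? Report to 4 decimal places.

57.9905

With known mean μ and an Inverse-Gamma(α, β) prior on σ², the Normal likelihood is conjugate: posterior is Inv-Gamma(α + n/2, β + Σ(xᵢ−μ)²/2).
Posterior: Inv-Gamma(3.00 + 11/2, 17.24 + 81.501/2) = Inv-Gamma(8.50, 57.9905).
Posterior β = 57.9905.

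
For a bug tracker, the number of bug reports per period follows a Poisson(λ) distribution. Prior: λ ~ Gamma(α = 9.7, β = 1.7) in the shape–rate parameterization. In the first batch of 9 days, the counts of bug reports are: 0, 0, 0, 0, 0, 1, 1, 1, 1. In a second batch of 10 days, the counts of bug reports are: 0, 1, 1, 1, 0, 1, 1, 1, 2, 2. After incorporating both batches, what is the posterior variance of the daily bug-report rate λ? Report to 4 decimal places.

0.0553

With a Gamma(shape α, rate β) prior, the Poisson likelihood is conjugate: the posterior is Gamma(α + ΣXᵢ, β + n).
Batch 1: sum of counts S = 4 over n = 9 days.
After batch 1: Gamma(α+S, β+n) = Gamma(9.7+4, 1.7+9) = Gamma(13.7, 10.7).
Batch 2: sum of counts S = 10 over n = 10 days.
After batch 2: Gamma(α+S, β+n) = Gamma(13.7+10, 10.7+10) = Gamma(23.7, 20.7).
Var = α/β² = 23.7/20.7² = 0.0553.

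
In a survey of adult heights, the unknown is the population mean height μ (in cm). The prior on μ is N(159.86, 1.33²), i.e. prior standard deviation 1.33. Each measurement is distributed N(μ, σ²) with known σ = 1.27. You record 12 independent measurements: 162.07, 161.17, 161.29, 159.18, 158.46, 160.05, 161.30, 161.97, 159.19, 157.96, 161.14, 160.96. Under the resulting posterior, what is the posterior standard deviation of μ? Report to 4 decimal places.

For Normal data with known variance σ², a Normal(μ₀, σ₀²) prior on μ is conjugate. Posterior precision = 1/σ₀² + n/σ²; posterior mean is the precision-weighted average of μ₀ and x̄.
σ₀² = 1.33² = 1.7689, σ² = 1.27² = 1.6129; σ² + n·σ₀² = 1.6129 + 12·1.7689 = 22.8397.
Posterior precision = 1/σ₀² + n/σ² = 1/1.7689 + 12/1.6129 = (σ² + n·σ₀²)/(σ₀²σ²) = 22.8397/(1.7689·1.6129); posterior variance σₙ² = σ₀²σ²/(σ² + n·σ₀²) = 1.7689·1.6129/22.8397 = 0.124917.
Posterior SD = √σₙ² = √(1.7689·1.6129/22.8397) = 0.3534.

0.3534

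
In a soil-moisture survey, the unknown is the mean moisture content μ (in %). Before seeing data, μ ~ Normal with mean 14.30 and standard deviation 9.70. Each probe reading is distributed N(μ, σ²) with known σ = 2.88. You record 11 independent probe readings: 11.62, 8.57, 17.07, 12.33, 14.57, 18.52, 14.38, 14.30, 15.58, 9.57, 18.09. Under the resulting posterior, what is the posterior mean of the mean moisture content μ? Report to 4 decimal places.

14.0565

For Normal data with known variance σ², a Normal(μ₀, σ₀²) prior on μ is conjugate. Posterior precision = 1/σ₀² + n/σ²; posterior mean is the precision-weighted average of μ₀ and x̄.
Σxᵢ = 11.62 + 8.57 + 17.07 + 12.33 + 14.57 + 18.52 + 14.38 + 14.30 + 15.58 + 9.57 + 18.09 = 154.6, so n·x̄ = 154.6.
σ₀² = 9.70² = 94.09, σ² = 2.88² = 8.2944; σ² + n·σ₀² = 8.2944 + 11·94.09 = 1043.2844.
Posterior mean = (μ₀/σ₀² + n·x̄/σ²)/(1/σ₀² + n/σ²) = (σ²·μ₀ + σ₀²·n·x̄)/(σ² + n·σ₀²) = (8.2944·14.30 + 94.09·154.6)/1043.2844 = 14664.92392/1043.2844 = 14.0565.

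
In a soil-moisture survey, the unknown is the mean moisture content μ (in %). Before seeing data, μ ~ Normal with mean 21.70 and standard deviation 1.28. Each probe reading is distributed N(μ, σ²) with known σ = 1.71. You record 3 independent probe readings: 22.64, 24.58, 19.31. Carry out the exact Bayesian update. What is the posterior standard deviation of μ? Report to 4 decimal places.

0.7817

For Normal data with known variance σ², a Normal(μ₀, σ₀²) prior on μ is conjugate. Posterior precision = 1/σ₀² + n/σ²; posterior mean is the precision-weighted average of μ₀ and x̄.
σ₀² = 1.28² = 1.6384, σ² = 1.71² = 2.9241; σ² + n·σ₀² = 2.9241 + 3·1.6384 = 7.8393.
Posterior precision = 1/σ₀² + n/σ² = 1/1.6384 + 3/2.9241 = (σ² + n·σ₀²)/(σ₀²σ²) = 7.8393/(1.6384·2.9241); posterior variance σₙ² = σ₀²σ²/(σ² + n·σ₀²) = 1.6384·2.9241/7.8393 = 0.611132.
Posterior SD = √σₙ² = √(1.6384·2.9241/7.8393) = 0.7817.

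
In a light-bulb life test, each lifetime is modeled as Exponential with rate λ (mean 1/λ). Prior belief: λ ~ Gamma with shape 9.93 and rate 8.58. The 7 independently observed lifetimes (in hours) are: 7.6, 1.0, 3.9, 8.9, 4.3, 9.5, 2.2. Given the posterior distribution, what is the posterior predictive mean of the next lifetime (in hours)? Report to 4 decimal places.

With a Gamma(shape α, rate β) prior on the exponential rate λ, the posterior after n observations with total T = Σxᵢ is Gamma(α+n, β+T).
Sum of observations T = 37.4 hours; n = 7.
Posterior: Gamma(9.93+7, 8.58+37.4) = Gamma(16.93, 45.98).
The predictive distribution for the next observation is Lomax; its mean is β/(α−1) = 45.98/15.93 = 2.8864.

2.8864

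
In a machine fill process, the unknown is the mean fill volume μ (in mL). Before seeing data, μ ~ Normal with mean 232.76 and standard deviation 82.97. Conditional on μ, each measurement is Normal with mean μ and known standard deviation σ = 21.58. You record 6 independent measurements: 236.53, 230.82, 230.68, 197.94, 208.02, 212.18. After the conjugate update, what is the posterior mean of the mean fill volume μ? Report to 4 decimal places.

For Normal data with known variance σ², a Normal(μ₀, σ₀²) prior on μ is conjugate. Posterior precision = 1/σ₀² + n/σ²; posterior mean is the precision-weighted average of μ₀ and x̄.
Σxᵢ = 236.53 + 230.82 + 230.68 + 197.94 + 208.02 + 212.18 = 1316.17, so n·x̄ = 1316.17.
σ₀² = 82.97² = 6884.0209, σ² = 21.58² = 465.6964; σ² + n·σ₀² = 465.6964 + 6·6884.0209 = 41769.8218.
Posterior mean = (μ₀/σ₀² + n·x̄/σ²)/(1/σ₀² + n/σ²) = (σ²·μ₀ + σ₀²·n·x̄)/(σ² + n·σ₀²) = (465.6964·232.76 + 6884.0209·1316.17)/41769.8218 = 9168937.282017/41769.8218 = 219.5110.

219.5110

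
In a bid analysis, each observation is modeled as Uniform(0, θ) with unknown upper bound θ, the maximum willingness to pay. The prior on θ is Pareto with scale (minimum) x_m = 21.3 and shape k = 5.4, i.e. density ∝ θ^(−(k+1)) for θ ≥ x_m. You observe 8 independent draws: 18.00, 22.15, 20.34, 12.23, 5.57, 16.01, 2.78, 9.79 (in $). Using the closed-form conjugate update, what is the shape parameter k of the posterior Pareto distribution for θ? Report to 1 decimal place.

A Pareto(scale x_m, shape k) prior on the upper bound θ of Uniform(0, θ) is conjugate: posterior is Pareto(max(x_m, max xᵢ), k + n).
Sample maximum = 22.15; prior scale x_m = 21.3 → posterior scale = max = 22.15.
Posterior shape = 5.4 + 8 = 13.4.
Posterior shape k = 13.4.

13.4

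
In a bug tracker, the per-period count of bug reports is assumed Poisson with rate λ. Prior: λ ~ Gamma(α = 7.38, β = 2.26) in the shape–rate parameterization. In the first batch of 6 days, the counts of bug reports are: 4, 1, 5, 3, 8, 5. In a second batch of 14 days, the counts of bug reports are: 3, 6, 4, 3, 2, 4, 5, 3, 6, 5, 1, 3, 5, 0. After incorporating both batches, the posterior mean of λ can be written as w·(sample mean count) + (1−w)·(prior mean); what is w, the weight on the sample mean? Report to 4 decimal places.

0.8985

With a Gamma(shape α, rate β) prior, the Poisson likelihood is conjugate: the posterior is Gamma(α + ΣXᵢ, β + n).
Total number of days: n = 6 + 14 = 20.
Posterior mean = (α₀+S)/(β₀+n) = [n/(β₀+n)]·(S/n) + [β₀/(β₀+n)]·(α₀/β₀), so only n and β₀ enter the weight.
Weight on data w = n/(β₀+n) = 20/(2.26+20) = 20/22.26 = 0.8985.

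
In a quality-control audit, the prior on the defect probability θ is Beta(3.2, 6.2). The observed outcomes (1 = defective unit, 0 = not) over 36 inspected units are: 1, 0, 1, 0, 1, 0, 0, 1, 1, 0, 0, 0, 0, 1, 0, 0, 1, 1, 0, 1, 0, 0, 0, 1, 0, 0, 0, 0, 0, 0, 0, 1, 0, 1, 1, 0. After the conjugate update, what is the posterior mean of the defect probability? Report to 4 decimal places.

0.3568

The Beta prior is conjugate to a Binomial/Bernoulli likelihood; the update adds successes to α and failures to β.
Posterior: Beta(α+k, β+n−k) = Beta(3.2+13, 6.2+23) = Beta(16.2, 29.2).
Posterior mean = α/(α+β) = 16.2/45.4 = 0.3568.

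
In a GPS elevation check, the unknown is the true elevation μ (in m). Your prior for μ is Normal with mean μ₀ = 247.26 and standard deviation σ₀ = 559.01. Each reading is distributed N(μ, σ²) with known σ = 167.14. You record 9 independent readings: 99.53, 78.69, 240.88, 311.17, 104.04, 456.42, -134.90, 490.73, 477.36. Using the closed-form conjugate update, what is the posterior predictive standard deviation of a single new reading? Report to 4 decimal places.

For Normal data with known variance σ², a Normal(μ₀, σ₀²) prior on μ is conjugate. Posterior precision = 1/σ₀² + n/σ²; posterior mean is the precision-weighted average of μ₀ and x̄.
σ₀² = 559.01² = 312492.1801, σ² = 167.14² = 27935.7796; σ² + n·σ₀² = 27935.7796 + 9·312492.1801 = 2840365.4005.
Posterior precision = 1/σ₀² + n/σ² = 1/312492.1801 + 9/27935.7796 = (σ² + n·σ₀²)/(σ₀²σ²) = 2840365.4005/(312492.1801·27935.7796); posterior variance σₙ² = σ₀²σ²/(σ² + n·σ₀²) = 312492.1801·27935.7796/2840365.4005 = 3073.447053.
Predictive variance for one new observation = σₙ² + σ² = 312492.1801·27935.7796/2840365.4005 + 27935.7796 = σ²·(σ₀² + 2840365.4005)/2840365.4005 = 27935.7796·3152857.5806/2840365.4005 = 31009.226653; SD = √(27935.7796·3152857.5806/2840365.4005) = 176.0944.

176.0944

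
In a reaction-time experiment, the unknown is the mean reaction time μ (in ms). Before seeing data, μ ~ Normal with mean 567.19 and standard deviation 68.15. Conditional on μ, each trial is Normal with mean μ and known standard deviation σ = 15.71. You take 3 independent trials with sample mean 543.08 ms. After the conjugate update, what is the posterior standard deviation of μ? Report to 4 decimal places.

For Normal data with known variance σ², a Normal(μ₀, σ₀²) prior on μ is conjugate. Posterior precision = 1/σ₀² + n/σ²; posterior mean is the precision-weighted average of μ₀ and x̄.
σ₀² = 68.15² = 4644.4225, σ² = 15.71² = 246.8041; σ² + n·σ₀² = 246.8041 + 3·4644.4225 = 14180.0716.
Posterior precision = 1/σ₀² + n/σ² = 1/4644.4225 + 3/246.8041 = (σ² + n·σ₀²)/(σ₀²σ²) = 14180.0716/(4644.4225·246.8041); posterior variance σₙ² = σ₀²σ²/(σ² + n·σ₀²) = 4644.4225·246.8041/14180.0716 = 80.836158.
Posterior SD = √σₙ² = √(4644.4225·246.8041/14180.0716) = 8.9909.

8.9909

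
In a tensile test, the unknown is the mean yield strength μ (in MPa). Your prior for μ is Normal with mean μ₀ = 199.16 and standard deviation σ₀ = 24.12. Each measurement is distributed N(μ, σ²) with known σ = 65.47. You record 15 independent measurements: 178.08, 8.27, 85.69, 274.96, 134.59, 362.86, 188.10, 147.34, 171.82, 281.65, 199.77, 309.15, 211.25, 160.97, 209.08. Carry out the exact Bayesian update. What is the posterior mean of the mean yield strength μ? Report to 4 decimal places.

For Normal data with known variance σ², a Normal(μ₀, σ₀²) prior on μ is conjugate. Posterior precision = 1/σ₀² + n/σ²; posterior mean is the precision-weighted average of μ₀ and x̄.
Σxᵢ = 178.08 + 8.27 + 85.69 + 274.96 + 134.59 + 362.86 + 188.10 + 147.34 + 171.82 + 281.65 + 199.77 + 309.15 + 211.25 + 160.97 + 209.08 = 2923.58, so n·x̄ = 2923.58.
σ₀² = 24.12² = 581.7744, σ² = 65.47² = 4286.3209; σ² + n·σ₀² = 4286.3209 + 15·581.7744 = 13012.9369.
Posterior mean = (μ₀/σ₀² + n·x̄/σ²)/(1/σ₀² + n/σ²) = (σ²·μ₀ + σ₀²·n·x̄)/(σ² + n·σ₀²) = (4286.3209·199.16 + 581.7744·2923.58)/13012.9369 = 2554527.670796/13012.9369 = 196.3068.

196.3068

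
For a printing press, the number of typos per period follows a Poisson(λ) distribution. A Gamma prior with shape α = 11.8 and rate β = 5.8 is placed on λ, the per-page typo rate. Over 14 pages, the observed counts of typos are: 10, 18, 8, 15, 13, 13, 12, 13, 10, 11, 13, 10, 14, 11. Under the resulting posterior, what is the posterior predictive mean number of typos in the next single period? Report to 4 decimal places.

9.2323

With a Gamma(shape α, rate β) prior, the Poisson likelihood is conjugate: the posterior is Gamma(α + ΣXᵢ, β + n).
Sum of counts S = 171 over n = 14 pages.
Posterior: Gamma(α+S, β+n) = Gamma(11.8+171, 5.8+14) = Gamma(182.8, 19.8).
The predictive distribution for one future period is NegBinom with mean α/β = 9.2323.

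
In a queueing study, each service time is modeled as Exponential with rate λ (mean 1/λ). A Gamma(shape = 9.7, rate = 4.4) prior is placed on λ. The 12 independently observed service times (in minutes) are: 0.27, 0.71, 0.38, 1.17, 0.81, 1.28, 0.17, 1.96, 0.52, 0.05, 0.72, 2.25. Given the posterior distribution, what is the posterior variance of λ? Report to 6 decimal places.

With a Gamma(shape α, rate β) prior on the exponential rate λ, the posterior after n observations with total T = Σxᵢ is Gamma(α+n, β+T).
Sum of observations T = 10.29 minutes; n = 12.
Posterior: Gamma(9.7+12, 4.4+10.29) = Gamma(21.7, 14.69).
Var = α/β² = 0.100558.

0.100558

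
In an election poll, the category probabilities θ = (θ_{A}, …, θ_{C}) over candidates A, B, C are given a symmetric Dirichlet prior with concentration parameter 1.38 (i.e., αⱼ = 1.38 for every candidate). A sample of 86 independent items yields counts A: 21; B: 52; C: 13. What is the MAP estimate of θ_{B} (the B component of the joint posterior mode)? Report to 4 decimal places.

The Dirichlet prior is conjugate to the Multinomial likelihood: each posterior αⱼ = prior αⱼ + observed count nⱼ.
Posterior concentration: (22.38, 53.38, 14.38), total = 90.14.
Joint mode component: (α_{B}−1)/(Σα−K) = 52.38/87.14 = 0.6011.

0.6011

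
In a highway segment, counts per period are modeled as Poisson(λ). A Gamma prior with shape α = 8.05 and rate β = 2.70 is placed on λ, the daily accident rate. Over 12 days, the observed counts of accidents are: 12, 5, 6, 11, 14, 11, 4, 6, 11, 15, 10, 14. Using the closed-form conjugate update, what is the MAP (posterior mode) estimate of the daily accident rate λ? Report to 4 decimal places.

With a Gamma(shape α, rate β) prior, the Poisson likelihood is conjugate: the posterior is Gamma(α + ΣXᵢ, β + n).
Sum of counts S = 119 over n = 12 days.
Posterior: Gamma(α+S, β+n) = Gamma(8.05+119, 2.70+12) = Gamma(127.05, 14.70).
Mode of Gamma(α,β) for α≥1 is (α−1)/β = 126.05/14.70 = 8.5748.

8.5748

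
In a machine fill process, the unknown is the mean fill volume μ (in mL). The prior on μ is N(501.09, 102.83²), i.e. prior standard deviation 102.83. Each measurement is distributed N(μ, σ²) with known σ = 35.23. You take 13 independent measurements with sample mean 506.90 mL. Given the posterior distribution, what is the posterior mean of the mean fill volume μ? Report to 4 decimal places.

For Normal data with known variance σ², a Normal(μ₀, σ₀²) prior on μ is conjugate. Posterior precision = 1/σ₀² + n/σ²; posterior mean is the precision-weighted average of μ₀ and x̄.
n·x̄ = 13·506.90 = 6589.7.
σ₀² = 102.83² = 10574.0089, σ² = 35.23² = 1241.1529; σ² + n·σ₀² = 1241.1529 + 13·10574.0089 = 138703.2686.
Posterior mean = (μ₀/σ₀² + n·x̄/σ²)/(1/σ₀² + n/σ²) = (σ²·μ₀ + σ₀²·n·x̄)/(σ² + n·σ₀²) = (1241.1529·501.09 + 10574.0089·6589.7)/138703.2686 = 70301475.754991/138703.2686 = 506.8480.

506.8480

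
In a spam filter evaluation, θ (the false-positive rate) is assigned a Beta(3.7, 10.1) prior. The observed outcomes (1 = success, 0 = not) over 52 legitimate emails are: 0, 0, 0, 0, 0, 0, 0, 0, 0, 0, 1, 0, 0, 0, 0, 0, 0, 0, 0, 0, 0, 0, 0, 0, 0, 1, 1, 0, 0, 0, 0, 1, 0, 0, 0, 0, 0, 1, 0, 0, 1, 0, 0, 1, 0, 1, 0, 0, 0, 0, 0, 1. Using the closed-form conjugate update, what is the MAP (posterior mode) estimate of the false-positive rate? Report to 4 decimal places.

0.1834

The Beta prior is conjugate to a Binomial/Bernoulli likelihood; the update adds successes to α and failures to β.
Posterior: Beta(α+k, β+n−k) = Beta(3.7+9, 10.1+43) = Beta(12.7, 53.1).
Mode of Beta(a,b) for a,b>1 is (a−1)/(a+b−2) = 11.7/63.8 = 0.1834.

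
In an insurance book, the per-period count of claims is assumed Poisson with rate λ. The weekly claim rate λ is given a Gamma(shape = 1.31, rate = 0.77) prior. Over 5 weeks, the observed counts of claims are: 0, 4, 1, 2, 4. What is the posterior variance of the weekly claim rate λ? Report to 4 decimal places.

With a Gamma(shape α, rate β) prior, the Poisson likelihood is conjugate: the posterior is Gamma(α + ΣXᵢ, β + n).
Sum of counts S = 11 over n = 5 weeks.
Posterior: Gamma(α+S, β+n) = Gamma(1.31+11, 0.77+5) = Gamma(12.31, 5.77).
Var = α/β² = 12.31/5.77² = 0.3697.

0.3697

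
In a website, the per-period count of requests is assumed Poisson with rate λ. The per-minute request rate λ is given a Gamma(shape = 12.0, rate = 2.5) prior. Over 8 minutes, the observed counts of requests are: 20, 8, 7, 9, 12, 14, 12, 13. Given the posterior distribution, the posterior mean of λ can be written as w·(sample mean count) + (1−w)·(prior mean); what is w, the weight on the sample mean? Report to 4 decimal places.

0.7619

With a Gamma(shape α, rate β) prior, the Poisson likelihood is conjugate: the posterior is Gamma(α + ΣXᵢ, β + n).
Posterior mean = (α₀+S)/(β₀+n) = [n/(β₀+n)]·(S/n) + [β₀/(β₀+n)]·(α₀/β₀), so only n and β₀ enter the weight.
Weight on data w = n/(β₀+n) = 8/(2.5+8) = 8/10.5 = 0.7619.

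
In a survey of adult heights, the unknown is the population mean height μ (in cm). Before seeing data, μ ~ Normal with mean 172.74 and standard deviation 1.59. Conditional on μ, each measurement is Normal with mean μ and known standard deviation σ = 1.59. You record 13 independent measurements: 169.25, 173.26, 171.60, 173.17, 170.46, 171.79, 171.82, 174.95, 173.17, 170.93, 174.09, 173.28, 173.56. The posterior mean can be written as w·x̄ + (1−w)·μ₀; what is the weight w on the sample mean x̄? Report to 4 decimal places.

0.9286

For Normal data with known variance σ², a Normal(μ₀, σ₀²) prior on μ is conjugate. Posterior precision = 1/σ₀² + n/σ²; posterior mean is the precision-weighted average of μ₀ and x̄.
σ₀² = 1.59² = 2.5281, σ² = 1.59² = 2.5281. Prior precision 1/σ₀² = 1/2.5281; data precision n/σ² = 13/2.5281.
w = (n/σ²)/(1/σ₀² + n/σ²) = n·σ₀²/(σ² + n·σ₀²) = 13·2.5281/(2.5281 + 13·2.5281) = 32.8653/35.3934 = 0.9286.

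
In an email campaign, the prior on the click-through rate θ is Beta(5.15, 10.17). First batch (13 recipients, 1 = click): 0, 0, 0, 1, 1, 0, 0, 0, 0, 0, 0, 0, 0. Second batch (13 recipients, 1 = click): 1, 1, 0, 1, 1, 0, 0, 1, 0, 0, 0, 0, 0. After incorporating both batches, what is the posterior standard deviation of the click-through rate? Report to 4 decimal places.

The Beta prior is conjugate to a Binomial/Bernoulli likelihood; the update adds successes to α and failures to β.
After batch 1: Beta(5.15+2, 10.17+11) = Beta(7.15, 21.17).
After batch 2: Beta(7.15+5, 21.17+8) = Beta(12.15, 29.17).
Var = αβ/((α+β)²(α+β+1)) = 12.15·29.17/(41.32²·42.32) = 0.00490508; SD = √0.00490508 = 0.0700.

0.0700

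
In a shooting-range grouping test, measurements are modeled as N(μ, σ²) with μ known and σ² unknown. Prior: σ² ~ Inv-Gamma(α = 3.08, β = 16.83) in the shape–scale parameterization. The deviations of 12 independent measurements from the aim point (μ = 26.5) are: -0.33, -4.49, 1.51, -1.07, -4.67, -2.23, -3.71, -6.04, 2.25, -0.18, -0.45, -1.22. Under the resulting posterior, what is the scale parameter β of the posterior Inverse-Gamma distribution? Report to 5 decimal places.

70.58365

With known mean μ and an Inverse-Gamma(α, β) prior on σ², the Normal likelihood is conjugate: posterior is Inv-Gamma(α + n/2, β + Σ(xᵢ−μ)²/2).
Σ(xᵢ−μ)² = (-0.33)² + (-4.49)² + (1.51)² + (-1.07)² + (-4.67)² + (-2.23)² + (-3.71)² + (-6.04)² + (2.25)² + (-0.18)² + (-0.45)² + (-1.22)² = 107.5073.
Posterior: Inv-Gamma(3.08 + 12/2, 16.83 + 107.5073/2) = Inv-Gamma(9.08, 70.58365).
Posterior β = 70.58365.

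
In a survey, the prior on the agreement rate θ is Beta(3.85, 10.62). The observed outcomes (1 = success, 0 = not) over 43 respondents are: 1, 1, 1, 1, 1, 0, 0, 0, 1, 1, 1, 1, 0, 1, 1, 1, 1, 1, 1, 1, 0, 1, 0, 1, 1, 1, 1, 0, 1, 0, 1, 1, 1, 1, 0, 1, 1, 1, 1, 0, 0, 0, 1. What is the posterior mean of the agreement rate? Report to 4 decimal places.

The Beta prior is conjugate to a Binomial/Bernoulli likelihood; the update adds successes to α and failures to β.
Posterior: Beta(α+k, β+n−k) = Beta(3.85+31, 10.62+12) = Beta(34.85, 22.62).
Posterior mean = α/(α+β) = 34.85/57.47 = 0.6064.

0.6064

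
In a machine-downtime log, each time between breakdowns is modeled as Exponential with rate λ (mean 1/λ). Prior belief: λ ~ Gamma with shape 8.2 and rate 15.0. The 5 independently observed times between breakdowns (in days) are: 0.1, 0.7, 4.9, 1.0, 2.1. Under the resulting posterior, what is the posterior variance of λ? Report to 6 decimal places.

With a Gamma(shape α, rate β) prior on the exponential rate λ, the posterior after n observations with total T = Σxᵢ is Gamma(α+n, β+T).
Sum of observations T = 8.8 days; n = 5.
Posterior: Gamma(8.2+5, 15.0+8.8) = Gamma(13.2, 23.8).
Var = α/β² = 0.023303.

0.023303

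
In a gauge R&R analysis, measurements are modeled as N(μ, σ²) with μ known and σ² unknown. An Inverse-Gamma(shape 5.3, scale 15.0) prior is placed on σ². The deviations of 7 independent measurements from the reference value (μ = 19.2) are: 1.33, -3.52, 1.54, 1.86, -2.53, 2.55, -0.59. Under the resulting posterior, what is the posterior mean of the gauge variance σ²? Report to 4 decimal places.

With known mean μ and an Inverse-Gamma(α, β) prior on σ², the Normal likelihood is conjugate: posterior is Inv-Gamma(α + n/2, β + Σ(xᵢ−μ)²/2).
Σ(xᵢ−μ)² = (1.33)² + (-3.52)² + (1.54)² + (1.86)² + (-2.53)² + (2.55)² + (-0.59)² = 33.2420.
Posterior: Inv-Gamma(5.3 + 7/2, 15.0 + 33.2420/2) = Inv-Gamma(8.80, 31.62100).
E[σ²|data] = β/(α−1) = 31.62100/7.80 = 4.0540.

4.0540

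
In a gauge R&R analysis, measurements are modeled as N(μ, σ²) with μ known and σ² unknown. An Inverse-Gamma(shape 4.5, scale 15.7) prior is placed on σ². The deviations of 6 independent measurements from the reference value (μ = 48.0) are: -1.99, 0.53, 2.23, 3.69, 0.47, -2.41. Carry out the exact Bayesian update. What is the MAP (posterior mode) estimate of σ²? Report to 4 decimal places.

With known mean μ and an Inverse-Gamma(α, β) prior on σ², the Normal likelihood is conjugate: posterior is Inv-Gamma(α + n/2, β + Σ(xᵢ−μ)²/2).
Σ(xᵢ−μ)² = (-1.99)² + (0.53)² + (2.23)² + (3.69)² + (0.47)² + (-2.41)² = 28.8590.
Posterior: Inv-Gamma(4.5 + 6/2, 15.7 + 28.8590/2) = Inv-Gamma(7.50, 30.12950).
Mode = β/(α+1) = 30.12950/8.50 = 3.5446.

3.5446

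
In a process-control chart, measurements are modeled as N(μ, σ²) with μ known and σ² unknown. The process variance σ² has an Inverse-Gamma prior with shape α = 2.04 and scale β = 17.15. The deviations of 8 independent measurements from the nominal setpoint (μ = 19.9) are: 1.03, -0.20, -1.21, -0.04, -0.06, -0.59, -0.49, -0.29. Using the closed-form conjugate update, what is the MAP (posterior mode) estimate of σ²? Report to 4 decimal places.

With known mean μ and an Inverse-Gamma(α, β) prior on σ², the Normal likelihood is conjugate: posterior is Inv-Gamma(α + n/2, β + Σ(xᵢ−μ)²/2).
Σ(xᵢ−μ)² = (1.03)² + (-0.20)² + (-1.21)² + (-0.04)² + (-0.06)² + (-0.59)² + (-0.49)² + (-0.29)² = 3.2425.
Posterior: Inv-Gamma(2.04 + 8/2, 17.15 + 3.2425/2) = Inv-Gamma(6.04, 18.77125).
Mode = β/(α+1) = 18.77125/7.04 = 2.6664.

2.6664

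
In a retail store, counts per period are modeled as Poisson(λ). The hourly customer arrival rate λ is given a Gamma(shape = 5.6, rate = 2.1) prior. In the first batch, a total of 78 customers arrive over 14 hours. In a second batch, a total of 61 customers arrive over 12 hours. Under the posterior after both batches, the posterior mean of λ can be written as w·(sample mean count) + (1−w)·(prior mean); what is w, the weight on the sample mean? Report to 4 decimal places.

With a Gamma(shape α, rate β) prior, the Poisson likelihood is conjugate: the posterior is Gamma(α + ΣXᵢ, β + n).
Total number of hours: n = 14 + 12 = 26.
Posterior mean = (α₀+S)/(β₀+n) = [n/(β₀+n)]·(S/n) + [β₀/(β₀+n)]·(α₀/β₀), so only n and β₀ enter the weight.
Weight on data w = n/(β₀+n) = 26/(2.1+26) = 26/28.1 = 0.9253.

0.9253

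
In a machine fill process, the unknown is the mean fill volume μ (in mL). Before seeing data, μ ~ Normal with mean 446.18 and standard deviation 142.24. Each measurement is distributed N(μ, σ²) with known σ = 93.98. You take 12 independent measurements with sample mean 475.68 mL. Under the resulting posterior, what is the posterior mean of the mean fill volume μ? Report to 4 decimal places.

474.6445

For Normal data with known variance σ², a Normal(μ₀, σ₀²) prior on μ is conjugate. Posterior precision = 1/σ₀² + n/σ²; posterior mean is the precision-weighted average of μ₀ and x̄.
n·x̄ = 12·475.68 = 5708.16.
σ₀² = 142.24² = 20232.2176, σ² = 93.98² = 8832.2404; σ² + n·σ₀² = 8832.2404 + 12·20232.2176 = 251618.8516.
Posterior mean = (μ₀/σ₀² + n·x̄/σ²)/(1/σ₀² + n/σ²) = (σ²·μ₀ + σ₀²·n·x̄)/(σ² + n·σ₀²) = (8832.2404·446.18 + 20232.2176·5708.16)/251618.8516 = 119429504.237288/251618.8516 = 474.6445.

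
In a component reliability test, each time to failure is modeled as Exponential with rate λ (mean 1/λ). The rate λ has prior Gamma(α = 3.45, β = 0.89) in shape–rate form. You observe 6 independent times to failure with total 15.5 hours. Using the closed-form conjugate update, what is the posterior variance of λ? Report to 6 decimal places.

0.035178

With a Gamma(shape α, rate β) prior on the exponential rate λ, the posterior after n observations with total T = Σxᵢ is Gamma(α+n, β+T).
Posterior: Gamma(3.45+6, 0.89+15.5) = Gamma(9.45, 16.39).
Var = α/β² = 0.035178.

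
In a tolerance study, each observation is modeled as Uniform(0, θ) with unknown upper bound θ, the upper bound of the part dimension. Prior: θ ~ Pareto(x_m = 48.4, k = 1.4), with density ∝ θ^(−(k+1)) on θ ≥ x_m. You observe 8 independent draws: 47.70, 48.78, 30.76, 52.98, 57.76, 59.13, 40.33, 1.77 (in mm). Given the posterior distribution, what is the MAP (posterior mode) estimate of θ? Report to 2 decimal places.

59.13

A Pareto(scale x_m, shape k) prior on the upper bound θ of Uniform(0, θ) is conjugate: posterior is Pareto(max(x_m, max xᵢ), k + n).
Sample maximum = 59.13; prior scale x_m = 48.4 → posterior scale = max = 59.13.
Posterior shape = 1.4 + 8 = 9.4.
The Pareto density is decreasing on [x_m, ∞), so the mode is x_m = 59.13.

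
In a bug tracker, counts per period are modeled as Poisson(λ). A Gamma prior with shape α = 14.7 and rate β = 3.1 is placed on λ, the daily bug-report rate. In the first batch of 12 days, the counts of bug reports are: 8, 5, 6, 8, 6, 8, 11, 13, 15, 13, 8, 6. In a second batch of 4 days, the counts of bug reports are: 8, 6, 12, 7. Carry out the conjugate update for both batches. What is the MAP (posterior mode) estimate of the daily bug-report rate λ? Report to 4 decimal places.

With a Gamma(shape α, rate β) prior, the Poisson likelihood is conjugate: the posterior is Gamma(α + ΣXᵢ, β + n).
Batch 1: sum of counts S = 107 over n = 12 days.
After batch 1: Gamma(α+S, β+n) = Gamma(14.7+107, 3.1+12) = Gamma(121.7, 15.1).
Batch 2: sum of counts S = 33 over n = 4 days.
After batch 2: Gamma(α+S, β+n) = Gamma(121.7+33, 15.1+4) = Gamma(154.7, 19.1).
Mode of Gamma(α,β) for α≥1 is (α−1)/β = 153.7/19.1 = 8.0471.

8.0471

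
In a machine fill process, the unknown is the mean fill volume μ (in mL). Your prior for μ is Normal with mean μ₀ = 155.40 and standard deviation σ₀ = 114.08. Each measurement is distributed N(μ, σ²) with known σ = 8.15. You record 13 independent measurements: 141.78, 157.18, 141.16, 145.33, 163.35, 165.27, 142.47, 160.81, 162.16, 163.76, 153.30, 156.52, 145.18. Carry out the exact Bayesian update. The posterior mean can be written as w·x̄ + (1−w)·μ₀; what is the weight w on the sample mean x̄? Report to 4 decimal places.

For Normal data with known variance σ², a Normal(μ₀, σ₀²) prior on μ is conjugate. Posterior precision = 1/σ₀² + n/σ²; posterior mean is the precision-weighted average of μ₀ and x̄.
σ₀² = 114.08² = 13014.2464, σ² = 8.15² = 66.4225. Prior precision 1/σ₀² = 1/13014.2464; data precision n/σ² = 13/66.4225.
w = (n/σ²)/(1/σ₀² + n/σ²) = n·σ₀²/(σ² + n·σ₀²) = 13·13014.2464/(66.4225 + 13·13014.2464) = 169185.2032/169251.6257 = 0.9996.

0.9996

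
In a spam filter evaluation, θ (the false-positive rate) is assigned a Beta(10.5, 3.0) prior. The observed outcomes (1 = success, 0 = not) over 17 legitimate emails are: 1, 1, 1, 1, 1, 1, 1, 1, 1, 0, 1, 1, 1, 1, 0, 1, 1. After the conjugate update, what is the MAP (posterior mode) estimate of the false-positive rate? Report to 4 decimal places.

The Beta prior is conjugate to a Binomial/Bernoulli likelihood; the update adds successes to α and failures to β.
Posterior: Beta(α+k, β+n−k) = Beta(10.5+15, 3.0+2) = Beta(25.5, 5.0).
Mode of Beta(a,b) for a,b>1 is (a−1)/(a+b−2) = 24.5/28.5 = 0.8596.

0.8596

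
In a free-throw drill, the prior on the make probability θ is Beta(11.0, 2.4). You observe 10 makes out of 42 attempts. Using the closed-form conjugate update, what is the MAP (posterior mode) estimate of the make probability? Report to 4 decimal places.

The Beta prior is conjugate to a Binomial/Bernoulli likelihood; the update adds successes to α and failures to β.
Posterior: Beta(α+k, β+n−k) = Beta(11.0+10, 2.4+32) = Beta(21.0, 34.4).
Mode of Beta(a,b) for a,b>1 is (a−1)/(a+b−2) = 20.0/53.4 = 0.3745.

0.3745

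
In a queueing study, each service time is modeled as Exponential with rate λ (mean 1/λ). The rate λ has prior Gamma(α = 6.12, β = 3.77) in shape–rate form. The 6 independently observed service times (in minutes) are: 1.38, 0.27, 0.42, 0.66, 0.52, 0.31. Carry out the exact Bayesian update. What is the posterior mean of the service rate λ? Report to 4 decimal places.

1.6535

With a Gamma(shape α, rate β) prior on the exponential rate λ, the posterior after n observations with total T = Σxᵢ is Gamma(α+n, β+T).
Sum of observations T = 3.56 minutes; n = 6.
Posterior: Gamma(6.12+6, 3.77+3.56) = Gamma(12.12, 7.33).
Posterior mean of λ = α/β = 12.12/7.33 = 1.6535.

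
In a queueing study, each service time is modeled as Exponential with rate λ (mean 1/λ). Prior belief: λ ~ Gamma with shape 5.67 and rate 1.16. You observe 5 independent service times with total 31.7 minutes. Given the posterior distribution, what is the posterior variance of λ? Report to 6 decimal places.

0.009882

With a Gamma(shape α, rate β) prior on the exponential rate λ, the posterior after n observations with total T = Σxᵢ is Gamma(α+n, β+T).
Posterior: Gamma(5.67+5, 1.16+31.7) = Gamma(10.67, 32.86).
Var = α/β² = 0.009882.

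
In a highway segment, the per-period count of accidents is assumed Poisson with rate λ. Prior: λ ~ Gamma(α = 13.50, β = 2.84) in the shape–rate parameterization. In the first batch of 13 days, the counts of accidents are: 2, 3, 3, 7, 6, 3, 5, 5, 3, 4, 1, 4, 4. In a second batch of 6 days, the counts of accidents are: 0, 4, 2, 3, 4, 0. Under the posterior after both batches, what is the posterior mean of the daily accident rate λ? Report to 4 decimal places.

With a Gamma(shape α, rate β) prior, the Poisson likelihood is conjugate: the posterior is Gamma(α + ΣXᵢ, β + n).
Batch 1: sum of counts S = 50 over n = 13 days.
After batch 1: Gamma(α+S, β+n) = Gamma(13.50+50, 2.84+13) = Gamma(63.50, 15.84).
Batch 2: sum of counts S = 13 over n = 6 days.
After batch 2: Gamma(α+S, β+n) = Gamma(63.50+13, 15.84+6) = Gamma(76.50, 21.84).
Posterior mean = α/β = 76.50/21.84 = 3.5027.

3.5027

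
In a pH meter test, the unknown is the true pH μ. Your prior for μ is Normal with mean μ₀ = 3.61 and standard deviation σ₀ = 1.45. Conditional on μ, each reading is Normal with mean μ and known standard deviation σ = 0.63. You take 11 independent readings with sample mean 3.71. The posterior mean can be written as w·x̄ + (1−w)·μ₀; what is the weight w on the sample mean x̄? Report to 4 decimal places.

0.9831

For Normal data with known variance σ², a Normal(μ₀, σ₀²) prior on μ is conjugate. Posterior precision = 1/σ₀² + n/σ²; posterior mean is the precision-weighted average of μ₀ and x̄.
σ₀² = 1.45² = 2.1025, σ² = 0.63² = 0.3969. Prior precision 1/σ₀² = 1/2.1025; data precision n/σ² = 11/0.3969.
w = (n/σ²)/(1/σ₀² + n/σ²) = n·σ₀²/(σ² + n·σ₀²) = 11·2.1025/(0.3969 + 11·2.1025) = 23.1275/23.5244 = 0.9831.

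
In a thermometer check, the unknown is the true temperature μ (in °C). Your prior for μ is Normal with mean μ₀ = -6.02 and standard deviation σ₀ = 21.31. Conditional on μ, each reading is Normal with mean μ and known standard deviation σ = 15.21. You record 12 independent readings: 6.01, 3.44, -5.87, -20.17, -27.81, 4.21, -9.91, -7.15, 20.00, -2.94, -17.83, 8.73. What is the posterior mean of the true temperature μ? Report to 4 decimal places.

For Normal data with known variance σ², a Normal(μ₀, σ₀²) prior on μ is conjugate. Posterior precision = 1/σ₀² + n/σ²; posterior mean is the precision-weighted average of μ₀ and x̄.
Σxᵢ = 6.01 + 3.44 + (-5.87) + (-20.17) + (-27.81) + 4.21 + (-9.91) + (-7.15) + 20.00 + (-2.94) + (-17.83) + 8.73 = -49.29, so n·x̄ = -49.29.
σ₀² = 21.31² = 454.1161, σ² = 15.21² = 231.3441; σ² + n·σ₀² = 231.3441 + 12·454.1161 = 5680.7373.
Posterior mean = (μ₀/σ₀² + n·x̄/σ²)/(1/σ₀² + n/σ²) = (σ²·μ₀ + σ₀²·n·x̄)/(σ² + n·σ₀²) = (231.3441·(-6.02) + 454.1161·(-49.29))/5680.7373 = -23776.074051/5680.7373 = -4.1854.

-4.1854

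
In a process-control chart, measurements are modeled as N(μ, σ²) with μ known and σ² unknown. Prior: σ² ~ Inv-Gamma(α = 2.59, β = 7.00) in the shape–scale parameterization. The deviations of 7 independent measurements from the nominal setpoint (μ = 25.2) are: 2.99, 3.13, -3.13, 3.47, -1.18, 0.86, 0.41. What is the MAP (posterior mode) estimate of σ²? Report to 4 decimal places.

4.0109

With known mean μ and an Inverse-Gamma(α, β) prior on σ², the Normal likelihood is conjugate: posterior is Inv-Gamma(α + n/2, β + Σ(xᵢ−μ)²/2).
Σ(xᵢ−μ)² = (2.99)² + (3.13)² + (-3.13)² + (3.47)² + (-1.18)² + (0.86)² + (0.41)² = 42.8749.
Posterior: Inv-Gamma(2.59 + 7/2, 7.00 + 42.8749/2) = Inv-Gamma(6.09, 28.43745).
Mode = β/(α+1) = 28.43745/7.09 = 4.0109.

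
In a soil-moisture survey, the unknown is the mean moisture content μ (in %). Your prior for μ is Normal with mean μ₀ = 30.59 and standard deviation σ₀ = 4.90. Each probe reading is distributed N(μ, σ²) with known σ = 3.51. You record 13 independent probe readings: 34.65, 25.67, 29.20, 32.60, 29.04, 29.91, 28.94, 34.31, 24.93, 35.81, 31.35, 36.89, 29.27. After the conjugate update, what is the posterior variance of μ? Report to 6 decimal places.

For Normal data with known variance σ², a Normal(μ₀, σ₀²) prior on μ is conjugate. Posterior precision = 1/σ₀² + n/σ²; posterior mean is the precision-weighted average of μ₀ and x̄.
σ₀² = 4.90² = 24.01, σ² = 3.51² = 12.3201; σ² + n·σ₀² = 12.3201 + 13·24.01 = 324.4501.
Posterior precision = 1/σ₀² + n/σ² = 1/24.01 + 13/12.3201 = (σ² + n·σ₀²)/(σ₀²σ²) = 324.4501/(24.01·12.3201); posterior variance σₙ² = σ₀²σ²/(σ² + n·σ₀²) = 24.01·12.3201/324.4501 = 0.911714.

0.911714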